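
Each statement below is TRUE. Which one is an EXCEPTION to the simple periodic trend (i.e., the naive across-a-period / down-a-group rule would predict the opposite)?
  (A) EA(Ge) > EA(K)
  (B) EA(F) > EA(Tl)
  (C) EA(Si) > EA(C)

The general trend: electron affinity increases across a period and decreases down a group.
(A) Ge (period 4, group 14) vs K (period 4, group 1): the stated order agrees with the simple trend.
(B) F (period 2, group 17) vs Tl (period 6, group 13): the stated order agrees with the simple trend.
(C) Si (period 3, group 14) vs C (period 2, group 14): the stated order contradicts the simple trend.
The exception is (C): Si's larger, more diffuse 3p orbitals accept an added electron slightly more readily than C's compact 2p.

(C)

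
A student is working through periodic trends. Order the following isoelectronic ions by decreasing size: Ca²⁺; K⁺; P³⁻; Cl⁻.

P³⁻ > Cl⁻ > K⁺ > Ca²⁺

All of these have 18 electrons, so size is governed by nuclear charge alone: the more protons, the stronger the pull on the same electron cloud, and the smaller the ion.
Nuclear charges: Ca²⁺ (Z=20), K⁺ (Z=19), Cl⁻ (Z=17), P³⁻ (Z=15).
Largest to smallest: P³⁻ > Cl⁻ > K⁺ > Ca²⁺.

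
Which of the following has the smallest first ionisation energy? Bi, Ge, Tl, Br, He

He is in period 1, group 18; Ge is in period 4, group 14; Br is in period 4, group 17; Tl is in period 6, group 13; Bi is in period 6, group 15.
First ionization energy rises across a period (greater Z_eff holds electrons more tightly) and falls down a group (valence electrons are farther from the nucleus).
Neither a single period nor a single group — weigh both effects.
Bi > Tl: both are in period 6; the period trend gives Bi the larger value.
Ge > Bi: period and group pull opposite ways; the down-group shift dominates (762 vs 703 kJ/mol).
Br > Ge: Br lies to the right of Ge in period 4, so the across-period effect alone puts Br higher.
He > Br: both effects reinforce here, so He is clearly the higher of the two.
Approximate values (kJ/mol): He 2372, Ge 762, Br 1140, Tl 589, Bi 703.
The smallest first ionisation energy among these belongs to Tl.

Tl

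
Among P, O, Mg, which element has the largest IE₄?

Mg

Consider each +3 ion: P³⁺ still has 2 valence electrons; O³⁺ still has 3 valence electrons; Mg³⁺ is already 1 electron into the core.
Breaking into a closed-shell core is much more expensive than removing a leftover valence electron — Mg has the largest IE_4 here.
Valence configurations: P³⁺ [Ne]3s², O³⁺ [He]2s²2p¹.
Approximate IE_4 values (kJ/mol): P 4964, O 7469, Mg 10543.
Overall IE_4 order: P < O < Mg.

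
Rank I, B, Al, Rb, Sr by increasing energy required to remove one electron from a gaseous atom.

Rb, Sr, Al, B, I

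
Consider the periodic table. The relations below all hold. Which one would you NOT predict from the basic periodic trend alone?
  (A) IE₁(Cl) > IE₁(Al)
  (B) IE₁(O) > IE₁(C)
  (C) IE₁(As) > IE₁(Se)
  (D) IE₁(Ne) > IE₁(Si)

(C)

The general trend: first ionization energy increases across a period and decreases down a group.
(A) Cl (period 3, group 17) vs Al (period 3, group 13): the stated order agrees with the simple trend.
(B) O (period 2, group 16) vs C (period 2, group 14): the stated order agrees with the simple trend.
(C) As (period 4, group 15) vs Se (period 4, group 16): the stated order contradicts the simple trend.
(D) Ne (period 2, group 18) vs Si (period 3, group 14): the stated order agrees with the simple trend.
The exception is (C): Se (4p⁴) ionizes more easily than half-filled As (4p³).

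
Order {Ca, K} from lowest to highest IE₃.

K < Ca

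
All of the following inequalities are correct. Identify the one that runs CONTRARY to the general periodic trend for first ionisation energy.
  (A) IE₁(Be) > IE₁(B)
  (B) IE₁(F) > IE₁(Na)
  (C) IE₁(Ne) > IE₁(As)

(A)

The general trend: first ionisation energy increases across a period and decreases down a group.
(A) Be (period 2, group 2) vs B (period 2, group 13): the stated order contradicts the simple trend.
(B) F (period 2, group 17) vs Na (period 3, group 1): the stated order agrees with the simple trend.
(C) Ne (period 2, group 18) vs As (period 4, group 15): the stated order agrees with the simple trend.
The exception is (A): removing B's lone 2p electron is easier than breaking Be's filled 2s².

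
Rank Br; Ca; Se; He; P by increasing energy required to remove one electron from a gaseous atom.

He is in period 1, group 18; P is in period 3, group 15; Ca is in period 4, group 2; Se is in period 4, group 16; Br is in period 4, group 17.
IE₁ increases left→right with effective nuclear charge and decreases top→bottom as the valence shell moves farther out.
Neither a single period nor a single group — weigh both effects.
Se > Ca: both are in period 4; the period trend gives Se the larger value.
P > Se: period and group pull opposite ways; the down-group shift dominates (1012 vs 941 kJ/mol).
Br > P: period and group pull opposite ways; the across-period shift dominates (1140 vs 1012 kJ/mol).
He > Br: both effects reinforce here, so He is clearly the higher of the two.
Approximate values (kJ/mol): He 2372, P 1012, Ca 590, Se 941, Br 1140.
So from lowest to highest: Ca < Se < P < Br < He.

Ca, Se, P, Br, He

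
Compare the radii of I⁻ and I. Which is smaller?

I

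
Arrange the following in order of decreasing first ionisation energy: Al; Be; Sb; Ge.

Be > Sb > Ge > Al

Be is in period 2, group 2; Al is in period 3, group 13; Ge is in period 4, group 14; Sb is in period 5, group 15.
Removing the outermost electron gets harder across a period and easier down a group.
These sit on a diagonal, where the across-period and down-group effects partly cancel.
Ge > Al: the two effects oppose for this pair; the across-period effect wins (762 vs 578 kJ/mol).
Sb > Ge: period and group pull opposite ways; the across-period shift dominates (831 vs 762 kJ/mol).
Be > Sb: the two effects oppose for this pair; the down-group effect wins (900 vs 831 kJ/mol).
Tabulated first ionization energy (kJ/mol): Be 900, Al 578, Ge 762, Sb 831.
So from highest to lowest: Be > Sb > Ge > Al.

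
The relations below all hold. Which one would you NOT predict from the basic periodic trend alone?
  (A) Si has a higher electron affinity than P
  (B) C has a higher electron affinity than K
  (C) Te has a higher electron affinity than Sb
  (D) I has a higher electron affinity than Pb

The general trend: electron affinity increases across a period and decreases down a group.
(A) Si (period 3, group 14) vs P (period 3, group 15): the stated order contradicts the simple trend.
(B) C (period 2, group 14) vs K (period 4, group 1): the stated order agrees with the simple trend.
(C) Te (period 5, group 16) vs Sb (period 5, group 15): the stated order agrees with the simple trend.
(D) I (period 5, group 17) vs Pb (period 6, group 14): the stated order agrees with the simple trend.
The exception is (A): adding an electron to P's half-filled 3p³ is unfavourable, so Si (3p²) has the more exothermic EA.

(A)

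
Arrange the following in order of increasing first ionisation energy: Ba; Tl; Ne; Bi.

Ne is in period 2, group 18; Ba is in period 6, group 2; Tl is in period 6, group 13; Bi is in period 6, group 15.
Removing the outermost electron gets harder across a period and easier down a group.
These span different periods and groups, so the two trends combine.
Tl > Ba: both are in period 6; the period trend gives Tl the larger value.
Bi > Tl: Bi lies to the right of Tl in period 6, so the across-period effect alone puts Bi higher.
Ne > Bi: relative to Bi, both the across-period and down-group shifts push Ne's first ionization energy up.
Approximate values (kJ/mol): Ne 2081, Ba 503, Tl 589, Bi 703.
So from lowest to highest: Ba < Tl < Bi < Ne.

Ba < Tl < Bi < Ne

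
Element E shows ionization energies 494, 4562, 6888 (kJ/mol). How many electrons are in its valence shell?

Look for the largest jump between consecutive ionization energies: IE2/IE1 ≈ 9.2, far larger than any earlier ratio.
That jump marks the point where a core electron is being removed. So the atom has 1 valence electron.

1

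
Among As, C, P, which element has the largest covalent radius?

As

Radius decreases left→right (rising Z_eff, same n) and increases top→bottom (higher n).
Here both period and group differ, so the two effects have to be weighed against each other.
P > C: period and group pull opposite ways; the down-group shift dominates (111 vs 75 pm).
As > P: As sits below P in group 15, so the down-group effect alone puts As larger.
Approximate values (pm): C 75, P 111, As 121.
The largest covalent radius among these belongs to As.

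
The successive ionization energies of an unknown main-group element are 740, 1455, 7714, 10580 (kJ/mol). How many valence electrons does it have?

Look for the largest jump between consecutive ionization energies: IE3/IE2 ≈ 5.3, far larger than any earlier ratio.
That jump marks the point where a core electron is being removed. So the atom has 2 valence electrons.

2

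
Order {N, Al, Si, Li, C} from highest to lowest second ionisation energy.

After 1 electron has been removed, what remains? N⁺ still has 4 valence electrons; Al⁺ still has 2 valence electrons; Si⁺ still has 3 valence electrons; Li⁺ is the bare [He] core; C⁺ still has 3 valence electrons.
Pulling an electron out of a noble-gas core costs far more than removing a remaining valence electron, so Li sits at the high end of IE_2.
Valence configurations: N⁺ [He]2s²2p², Al⁺ [Ne]3s², Si⁺ [Ne]3s²3p¹, C⁺ [He]2s²2p¹.
Si⁺ loses a lone 3p electron whereas Al⁺ must break into a filled 3s² pair, so IE_2(Al) > IE_2(Si) even though Si has the higher nuclear charge.
The numbers (kJ/mol): N 2856, Al 1817, Si 1577, Li 7298, C 2353.
Overall IE_2 order: Si < Al < C < N < Li.

Li > N > C > Al > Si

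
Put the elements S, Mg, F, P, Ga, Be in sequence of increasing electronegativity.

Be is in period 2, group 2; F is in period 2, group 17; Mg is in period 3, group 2; P is in period 3, group 15; S is in period 3, group 16; Ga is in period 4, group 13.
Electronegativity increases across a period and decreases down a group, tracking effective nuclear charge and atomic size.
These span different periods and groups, so the two trends combine.
Be > Mg: Be sits above Mg in group 2, so the down-group effect alone puts Be higher.
Ga > Be: the two effects oppose for this pair; the across-period effect wins (1.81 vs 1.57).
P > Ga: relative to Ga, both the across-period and down-group shifts push P's electronegativity up.
S > P: both are in period 3; the period trend gives S the larger value.
F > S: both effects reinforce here, so F is clearly the higher of the two.
For reference (Pauling): Be 1.57, F 3.98, Mg 1.31, P 2.19, S 2.58, Ga 1.81.
So from lowest to highest: Mg < Be < Ga < P < S < F.

Mg < Be < Ga < P < S < F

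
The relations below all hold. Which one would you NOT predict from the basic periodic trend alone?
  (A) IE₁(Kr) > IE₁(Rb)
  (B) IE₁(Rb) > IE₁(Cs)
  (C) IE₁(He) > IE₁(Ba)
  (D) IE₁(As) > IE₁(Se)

The general trend: IE₁ increases across a period and decreases down a group.
(A) Kr (period 4, group 18) vs Rb (period 5, group 1): the stated order agrees with the simple trend.
(B) Rb (period 5, group 1) vs Cs (period 6, group 1): the stated order agrees with the simple trend.
(C) He (period 1, group 18) vs Ba (period 6, group 2): the stated order agrees with the simple trend.
(D) As (period 4, group 15) vs Se (period 4, group 16): the stated order contradicts the simple trend.
The exception is (D): Se (4p⁴) ionizes more easily than half-filled As (4p³).

(D)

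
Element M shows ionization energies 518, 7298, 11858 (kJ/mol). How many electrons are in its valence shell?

Look for the largest jump between consecutive ionization energies: IE2/IE1 ≈ 14.1, far larger than any earlier ratio.
That jump marks the point where a core electron is being removed. So the atom has 1 valence electron.

1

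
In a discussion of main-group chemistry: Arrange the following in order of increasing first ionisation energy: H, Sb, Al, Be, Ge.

H is in period 1, group 1; Be is in period 2, group 2; Al is in period 3, group 13; Ge is in period 4, group 14; Sb is in period 5, group 15.
IE₁ increases left→right with effective nuclear charge and decreases top→bottom as the valence shell moves farther out.
These sit on a diagonal, where the across-period and down-group effects partly cancel.
Ge > Al: the two effects oppose for this pair; the across-period effect wins (762 vs 578 kJ/mol).
Sb > Ge: the two effects oppose for this pair; the across-period effect wins (831 vs 762 kJ/mol).
Be > Sb: period and group pull opposite ways; the down-group shift dominates (900 vs 831 kJ/mol).
H > Be: period and group pull opposite ways; the down-group shift dominates (1312 vs 900 kJ/mol).
Approximate values (kJ/mol): H 1312, Be 900, Al 578, Ge 762, Sb 831.
So from lowest to highest: Al < Ge < Sb < Be < H.

Al < Ge < Sb < Be < H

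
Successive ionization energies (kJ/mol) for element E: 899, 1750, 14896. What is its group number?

Look for the largest jump between consecutive ionization energies: IE3/IE2 ≈ 8.5, far larger than any earlier ratio.
That jump marks the point where a core electron is being removed. So the atom has 2 valence electrons.
A main-group element with 2 valence electrons is in group 2.

Group 2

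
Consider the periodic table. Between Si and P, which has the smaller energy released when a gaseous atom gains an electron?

Atoms with high Z_eff and room in the valence shell (especially the halogens) have the most exothermic electron affinities.
All lie in period 3; the across-period trend (electron affinity increases left to right) applies, with the exception below.
Note the exception: Si has a higher electron affinity than P, contrary to the simple trend — adding an electron to P's half-filled 3p³ is unfavourable, so Si (3p²) has the more exothermic EA.
Tabulated electron affinity (kJ/mol): Si 134, P 72.
So P has the smaller energy released when a gaseous atom gains an electron (P < Si).

P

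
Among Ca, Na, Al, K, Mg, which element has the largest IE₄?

Al

After 3 electrons have been removed, what remains? Ca³⁺ is already 1 electron into the core; Na³⁺ is already 2 electrons into the core; Al³⁺ is the bare [Ne] core; K³⁺ is already 2 electrons into the core; Mg³⁺ is already 1 electron into the core.
All of these are removing an electron from a noble-gas core or deeper; the smaller core (lower principal quantum number) is held far more tightly, and within a period the higher nuclear charge binds the same core more tightly.
The numbers (kJ/mol): Ca 6491, Na 9543, Al 11577, K 5877, Mg 10543.
So the fourth ionization energies run K < Ca < Na < Mg < Al.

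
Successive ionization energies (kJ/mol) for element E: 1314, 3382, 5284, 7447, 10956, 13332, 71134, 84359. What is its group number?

Group 16

Look for the largest jump between consecutive ionization energies: IE7/IE6 ≈ 5.3, far larger than any earlier ratio.
That jump marks the point where a core electron is being removed. So the atom has 6 valence electrons.
A main-group element with 6 valence electrons is in group 16.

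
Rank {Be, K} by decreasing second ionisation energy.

K > Be

The second ionization energy removes an electron from the +1 ion. For each element: Be⁺ still has 1 valence electron; K⁺ is the bare [Ar] core.
Breaking into a closed-shell core is much more expensive than removing a leftover valence electron — K has the largest IE_2 here.
The numbers (kJ/mol): Be 1757, K 3052.
Hence IE_2: Be < K.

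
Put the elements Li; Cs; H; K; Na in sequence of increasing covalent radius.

H is in period 1, group 1; Li is in period 2, group 1; Na is in period 3, group 1; K is in period 4, group 1; Cs is in period 6, group 1.
Moving right in a period, electrons are added to the same shell under a stronger nuclear pull, so atoms get smaller; moving down, a new shell is opened and atoms get larger.
All are in group 1, so atomic radius increases down the group.
So from smallest to largest: H < Li < Na < K < Cs.

H, Li, Na, K, Cs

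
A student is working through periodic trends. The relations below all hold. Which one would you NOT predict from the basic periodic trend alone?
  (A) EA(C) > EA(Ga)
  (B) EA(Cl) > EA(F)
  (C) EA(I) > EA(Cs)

(B)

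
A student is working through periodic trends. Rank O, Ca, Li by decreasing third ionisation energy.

Li > O > Ca

The third ionization energy removes an electron from the +2 ion. For each element: O²⁺ still has 4 valence electrons; Ca²⁺ is the bare [Ar] core; Li²⁺ is already 1 electron into the core.
Usually core removal costs more than valence removal, but here the competition is close: a tightly held n=2 valence electron can cost more to remove than an n=3 core electron, so the actual values have to decide it.
Approximate IE_3 values (kJ/mol): O 5300, Ca 4912, Li 11815.
Hence IE_3: Ca < O < Li.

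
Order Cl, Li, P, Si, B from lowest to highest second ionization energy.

Si, P, Cl, B, Li

IE_2 is the cost of taking one more electron from the +1 cation: Cl⁺ still has 6 valence electrons; Li⁺ is the bare [He] core; P⁺ still has 4 valence electrons; Si⁺ still has 3 valence electrons; B⁺ still has 2 valence electrons.
Core electrons are held far more tightly than valence electrons, so Li tops the IE_2 order.
Valence configurations: Cl⁺ [Ne]3s²3p⁴, P⁺ [Ne]3s²3p², Si⁺ [Ne]3s²3p¹, B⁺ [He]2s².
The numbers (kJ/mol): Cl 2298, Li 7298, P 1907, Si 1577, B 2427.
Putting it together, IE_2: Si < P < Cl < B < Li.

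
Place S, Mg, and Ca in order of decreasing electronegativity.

Mg is in period 3, group 2; S is in period 3, group 16; Ca is in period 4, group 2.
Smaller atoms with higher effective nuclear charge are more electronegative.
Here both period and group differ, so the two effects have to be weighed against each other.
Mg > Ca: Mg sits above Ca in group 2, so the down-group effect alone puts Mg higher.
S > Mg: both are in period 3; the period trend gives S the larger value.
Approximate values (Pauling): Mg 1.31, S 2.58, Ca 1.00.
So from highest to lowest: S > Mg > Ca.

S, Mg, Ca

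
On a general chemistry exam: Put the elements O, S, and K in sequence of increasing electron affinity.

O is in period 2, group 16; S is in period 3, group 16; K is in period 4, group 1.
Electron affinity generally becomes more exothermic across a period toward the halogens and less exothermic down a group.
Neither a single period nor a single group — weigh both effects.
O > K: both effects reinforce here, so O is clearly the higher of the two.
S > O: this pair runs against the simple trend — see the exception note.
Note the exception: S has a higher electron affinity than O, contrary to the simple trend — the compact 2p subshell of O repels the added electron more than S's larger 3p does.
Tabulated electron affinity (kJ/mol): O 141, S 200, K 48.
So from lowest to highest: K < O < S.

K, O, S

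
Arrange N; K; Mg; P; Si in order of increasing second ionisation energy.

Consider each +1 ion: N⁺ still has 4 valence electrons; K⁺ is the bare [Ar] core; Mg⁺ still has 1 valence electron; P⁺ still has 4 valence electrons; Si⁺ still has 3 valence electrons.
Breaking into a closed-shell core is much more expensive than removing a leftover valence electron — K has the largest IE_2 here.
Valence configurations: N⁺ [He]2s²2p², Mg⁺ [Ne]3s¹, P⁺ [Ne]3s²3p², Si⁺ [Ne]3s²3p¹.
Approximate IE_2 values (kJ/mol): N 2856, K 3052, Mg 1451, P 1907, Si 1577.
Hence IE_2: Mg < Si < P < N < K.

Mg < Si < P < N < K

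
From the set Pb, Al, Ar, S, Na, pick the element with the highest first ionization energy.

Na is in period 3, group 1; Al is in period 3, group 13; S is in period 3, group 16; Ar is in period 3, group 18; Pb is in period 6, group 14.
Across a period the outer electron is held more tightly (higher IE₁); down a group it sits in a higher shell, more shielded, and comes off more easily.
These span different periods and groups, so the two trends combine.
Al > Na: Al lies to the right of Na in period 3, so the across-period effect alone puts Al higher.
Pb > Al: period and group pull opposite ways; the across-period shift dominates (716 vs 578 kJ/mol).
S > Pb: relative to Pb, both the across-period and down-group shifts push S's first ionization energy up.
Ar > S: both are in period 3; the period trend gives Ar the larger value.
Approximate values (kJ/mol): Na 496, Al 578, S 1000, Ar 1521, Pb 716.
The highest first ionization energy among these belongs to Ar.

Ar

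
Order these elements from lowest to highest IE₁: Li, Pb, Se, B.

Li is in period 2, group 1; B is in period 2, group 13; Se is in period 4, group 16; Pb is in period 6, group 14.
IE₁ increases left→right with effective nuclear charge and decreases top→bottom as the valence shell moves farther out.
Neither a single period nor a single group — weigh both effects.
Pb > Li: period and group pull opposite ways; the across-period shift dominates (716 vs 520 kJ/mol).
B > Pb: period and group pull opposite ways; the down-group shift dominates (801 vs 716 kJ/mol).
Se > B: period and group pull opposite ways; the across-period shift dominates (941 vs 801 kJ/mol).
Approximate values (kJ/mol): Li 520, B 801, Se 941, Pb 716.
So from lowest to highest: Li < Pb < B < Se.

Li, Pb, B, Se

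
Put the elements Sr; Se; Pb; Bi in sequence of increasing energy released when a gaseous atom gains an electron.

Sr < Pb < Bi < Se

Se is in period 4, group 16; Sr is in period 5, group 2; Pb is in period 6, group 14; Bi is in period 6, group 15.
EA tends to increase across a period and decrease down a group, though the pattern is less regular than for IE or radius.
Neither a single period nor a single group — weigh both effects.
Pb > Sr: the two effects oppose for this pair; the across-period effect wins (35 vs 5 kJ/mol).
Bi > Pb: Bi lies to the right of Pb in period 6, so the across-period effect alone puts Bi higher.
Se > Bi: both effects reinforce here, so Se is clearly the higher of the two.
Tabulated electron affinity (kJ/mol): Se 195, Sr 5, Pb 35, Bi 91.
So from lowest to highest: Sr < Pb < Bi < Se.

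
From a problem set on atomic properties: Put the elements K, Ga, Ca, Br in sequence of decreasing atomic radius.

Radius decreases left→right (rising Z_eff, same n) and increases top→bottom (higher n).
All lie in period 4, so atomic radius increases right to left.
So from largest to smallest: K > Ca > Ga > Br.

K > Ca > Ga > Br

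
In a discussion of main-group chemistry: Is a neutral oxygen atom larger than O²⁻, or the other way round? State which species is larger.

O²⁻

Forming O²⁻ adds 2 electrons to O. More electron–electron repulsion in the same shell, with unchanged nuclear charge, lets the cloud expand.
An anion is larger than its parent atom: O²⁻ > O.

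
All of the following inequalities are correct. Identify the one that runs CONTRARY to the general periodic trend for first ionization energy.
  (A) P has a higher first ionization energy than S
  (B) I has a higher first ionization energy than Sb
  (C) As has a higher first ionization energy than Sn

(A)

The general trend: first ionization energy increases across a period and decreases down a group.
(A) P (period 3, group 15) vs S (period 3, group 16): the stated order contradicts the simple trend.
(B) I (period 5, group 17) vs Sb (period 5, group 15): the stated order agrees with the simple trend.
(C) As (period 4, group 15) vs Sn (period 5, group 14): the stated order agrees with the simple trend.
The exception is (A): S (3p⁴) ionizes more easily than half-filled P (3p³) because the paired 3p electron in S is pushed out by e⁻–e⁻ repulsion.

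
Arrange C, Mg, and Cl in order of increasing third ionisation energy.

Cl, C, Mg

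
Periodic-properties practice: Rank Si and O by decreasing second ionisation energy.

O, Si

Consider each +1 ion: Si⁺ still has 3 valence electrons; O⁺ still has 5 valence electrons.
All are still removing valence electrons, so compare the +1 ions as you would atoms: IE_2 generally rises across a period (higher Z_eff) and falls down a group (larger shell), subject to the usual subshell exceptions.
Valence configurations: Si⁺ [Ne]3s²3p¹, O⁺ [He]2s²2p³.
Tabulated IE_2 (kJ/mol): Si 1577, O 3388.
So the second ionization energies run Si < O.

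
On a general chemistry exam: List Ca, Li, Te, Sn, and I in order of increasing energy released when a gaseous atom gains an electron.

Ca < Li < Sn < Te < I

Li is in period 2, group 1; Ca is in period 4, group 2; Sn is in period 5, group 14; Te is in period 5, group 16; I is in period 5, group 17.
Electron affinity generally becomes more exothermic across a period toward the halogens and less exothermic down a group.
Here both period and group differ, so the two effects have to be weighed against each other.
Li > Ca: period and group pull opposite ways; the down-group shift dominates (60 vs 2 kJ/mol).
Sn > Li: the two effects oppose for this pair; the across-period effect wins (107 vs 60 kJ/mol).
Te > Sn: Te lies to the right of Sn in period 5, so the across-period effect alone puts Te higher.
I > Te: I lies to the right of Te in period 5, so the across-period effect alone puts I higher.
Tabulated electron affinity (kJ/mol): Li 60, Ca 2, Sn 107, Te 190, I 295.
So from lowest to highest: Ca < Li < Sn < Te < I.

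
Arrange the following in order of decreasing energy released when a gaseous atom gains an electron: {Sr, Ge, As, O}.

O > Ge > As > Sr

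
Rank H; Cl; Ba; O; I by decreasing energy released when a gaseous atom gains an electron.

Cl > I > O > H > Ba

H is in period 1, group 1; O is in period 2, group 16; Cl is in period 3, group 17; I is in period 5, group 17; Ba is in period 6, group 2.
Adding an electron releases more energy for atoms nearer the top right (short of the noble gases).
These span different periods and groups, so the two trends combine.
H > Ba: period and group pull opposite ways; the down-group shift dominates (73 vs 14 kJ/mol).
O > H: the two effects oppose for this pair; the across-period effect wins (141 vs 73 kJ/mol).
I > O: period and group pull opposite ways; the across-period shift dominates (295 vs 141 kJ/mol).
Cl > I: Cl sits above I in group 17, so the down-group effect alone puts Cl higher.
For reference (kJ/mol): H 73, O 141, Cl 349, I 295, Ba 14.
So from highest to lowest: Cl > I > O > H > Ba.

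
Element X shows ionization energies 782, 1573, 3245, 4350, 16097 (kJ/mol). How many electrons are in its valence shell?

4

Look for the largest jump between consecutive ionization energies: IE5/IE4 ≈ 3.7, far larger than any earlier ratio.
That jump marks the point where a core electron is being removed. So the atom has 4 valence electrons.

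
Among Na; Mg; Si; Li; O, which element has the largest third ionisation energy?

Li

IE_3 is the cost of taking one more electron from the +2 cation: Na²⁺ is already 1 electron into the core; Mg²⁺ is the bare [Ne] core; Si²⁺ still has 2 valence electrons; Li²⁺ is already 1 electron into the core; O²⁺ still has 4 valence electrons.
Pulling an electron out of a noble-gas core costs far more than removing a remaining valence electron, so Na, Mg and Li sit at the high end of IE_3.
Valence configurations: Si²⁺ [Ne]3s², O²⁺ [He]2s²2p².
Tabulated IE_3 (kJ/mol): Na 6910, Mg 7733, Si 3232, Li 11815, O 5300.
Overall IE_3 order: Si < O < Na < Mg < Li.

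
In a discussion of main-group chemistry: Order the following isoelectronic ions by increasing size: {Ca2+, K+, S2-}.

All of these have 18 electrons, so size is governed by nuclear charge alone: the more protons, the stronger the pull on the same electron cloud, and the smaller the ion.
Nuclear charges: Ca2+ (Z=20), K+ (Z=19), S2- (Z=16).
Smallest to largest: Ca2+ < K+ < S2-.

Ca2+ < K+ < S2-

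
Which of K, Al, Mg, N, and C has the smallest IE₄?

K

The fourth ionization energy removes an electron from the +3 ion. For each element: K³⁺ is already 2 electrons into the core; Al³⁺ is the bare [Ne] core; Mg³⁺ is already 1 electron into the core; N³⁺ still has 2 valence electrons; C³⁺ still has 1 valence electron.
Usually core removal costs more than valence removal, but here the competition is close: a tightly held n=2 valence electron can cost more to remove than an n=3 core electron, so the actual values have to decide it.
Valence configurations: N³⁺ [He]2s², C³⁺ [He]2s¹.
Tabulated IE_4 (kJ/mol): K 5877, Al 11577, Mg 10543, N 7475, C 6223.
Hence IE_4: K < C < N < Mg < Al.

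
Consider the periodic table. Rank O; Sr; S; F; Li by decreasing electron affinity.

F > S > O > Li > Sr

Li is in period 2, group 1; O is in period 2, group 16; F is in period 2, group 17; S is in period 3, group 16; Sr is in period 5, group 2.
EA tends to increase across a period and decrease down a group, though the pattern is less regular than for IE or radius.
Neither a single period nor a single group — weigh both effects.
Li > Sr: period and group pull opposite ways; the down-group shift dominates (60 vs 5 kJ/mol).
O > Li: O lies to the right of Li in period 2, so the across-period effect alone puts O higher.
S > O: this pair runs against the simple trend — see the exception note.
F > S: relative to S, both the across-period and down-group shifts push F's electron affinity up.
Note the exception: S has a higher electron affinity than O, contrary to the simple trend — the compact 2p subshell of O repels the added electron more than S's larger 3p does.
Approximate values (kJ/mol): Li 60, O 141, F 328, S 200, Sr 5.
So from highest to lowest: F > S > O > Li > Sr.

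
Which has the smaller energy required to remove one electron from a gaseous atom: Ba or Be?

Ba

Be is in period 2, group 2; Ba is in period 6, group 2.
First ionization energy rises across a period (greater Z_eff holds electrons more tightly) and falls down a group (valence electrons are farther from the nucleus).
All are in group 2, so first ionization energy increases up the group.
So Ba has the smaller energy required to remove one electron from a gaseous atom (Ba < Be).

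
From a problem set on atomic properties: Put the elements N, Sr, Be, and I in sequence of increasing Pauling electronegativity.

Sr < Be < I < N

Be is in period 2, group 2; N is in period 2, group 15; Sr is in period 5, group 2; I is in period 5, group 17.
Atoms toward the upper right of the periodic table pull bonding electrons most strongly.
Neither a single period nor a single group — weigh both effects.
Be > Sr: Be sits above Sr in group 2, so the down-group effect alone puts Be higher.
I > Be: period and group pull opposite ways; the across-period shift dominates (2.66 vs 1.57).
N > I: period and group pull opposite ways; the down-group shift dominates (3.04 vs 2.66).
Approximate values (Pauling): Be 1.57, N 3.04, Sr 0.95, I 2.66.
So from lowest to highest: Sr < Be < I < N.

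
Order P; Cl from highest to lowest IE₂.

After 1 electron has been removed, what remains? P⁺ still has 4 valence electrons; Cl⁺ still has 6 valence electrons.
All are still removing valence electrons, so compare the +1 ions as you would atoms: IE_2 generally rises across a period (higher Z_eff) and falls down a group (larger shell), subject to the usual subshell exceptions.
Valence configurations: P⁺ [Ne]3s²3p², Cl⁺ [Ne]3s²3p⁴.
Approximate IE_2 values (kJ/mol): P 1907, Cl 2298.
Overall IE_2 order: P < Cl.

Cl > P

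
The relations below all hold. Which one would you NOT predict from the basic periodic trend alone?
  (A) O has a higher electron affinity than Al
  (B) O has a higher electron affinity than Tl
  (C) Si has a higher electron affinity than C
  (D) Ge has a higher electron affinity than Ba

The general trend: electron affinity increases across a period and decreases down a group.
(A) O (period 2, group 16) vs Al (period 3, group 13): the stated order agrees with the simple trend.
(B) O (period 2, group 16) vs Tl (period 6, group 13): the stated order agrees with the simple trend.
(C) Si (period 3, group 14) vs C (period 2, group 14): the stated order contradicts the simple trend.
(D) Ge (period 4, group 14) vs Ba (period 6, group 2): the stated order agrees with the simple trend.
The exception is (C): Si's larger, more diffuse 3p orbitals accept an added electron slightly more readily than C's compact 2p.

(C)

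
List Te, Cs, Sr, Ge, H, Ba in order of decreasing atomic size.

H is in period 1, group 1; Ge is in period 4, group 14; Sr is in period 5, group 2; Te is in period 5, group 16; Cs is in period 6, group 1; Ba is in period 6, group 2.
Atomic radius shrinks across a period as nuclear charge pulls the same shell inward, and grows down a group as new shells are added.
Neither a single period nor a single group — weigh both effects.
Ge > H: period and group pull opposite ways; the down-group shift dominates (121 vs 32 pm).
Te > Ge: the two effects oppose for this pair; the down-group effect wins (136 vs 121 pm).
Sr > Te: both are in period 5; the period trend gives Sr the larger value.
Ba > Sr: they share group 2; the group trend gives Ba the larger value.
Cs > Ba: both are in period 6; the period trend gives Cs the larger value.
For reference (pm): H 32, Ge 121, Sr 185, Te 136, Cs 232, Ba 196.
So from largest to smallest: Cs > Ba > Sr > Te > Ge > H.

Cs, Ba, Sr, Te, Ge, H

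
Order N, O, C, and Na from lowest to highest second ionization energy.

After 1 electron has been removed, what remains? N⁺ still has 4 valence electrons; O⁺ still has 5 valence electrons; C⁺ still has 3 valence electrons; Na⁺ is the bare [Ne] core.
Breaking into a closed-shell core is much more expensive than removing a leftover valence electron — Na has the largest IE_2 here.
Valence configurations: N⁺ [He]2s²2p², O⁺ [He]2s²2p³, C⁺ [He]2s²2p¹.
The numbers (kJ/mol): N 2856, O 3388, C 2353, Na 4562.
So the second ionization energies run C < N < O < Na.

C, N, O, Na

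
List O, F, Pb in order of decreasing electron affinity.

F, O, Pb

Atoms with high Z_eff and room in the valence shell (especially the halogens) have the most exothermic electron affinities.
Here both period and group differ, so the two effects have to be weighed against each other.
O > Pb: both effects reinforce here, so O is clearly the higher of the two.
F > O: both are in period 2; the period trend gives F the larger value.
Tabulated electron affinity (kJ/mol): O 141, F 328, Pb 35.
So from highest to lowest: F > O > Pb.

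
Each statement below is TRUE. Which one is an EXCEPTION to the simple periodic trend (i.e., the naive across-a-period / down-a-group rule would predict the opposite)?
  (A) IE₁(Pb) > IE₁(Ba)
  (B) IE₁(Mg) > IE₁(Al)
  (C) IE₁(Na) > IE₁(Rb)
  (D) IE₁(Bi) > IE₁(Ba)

(B)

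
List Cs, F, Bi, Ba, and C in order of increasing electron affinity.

Ba < Cs < Bi < C < F

C is in period 2, group 14; F is in period 2, group 17; Cs is in period 6, group 1; Ba is in period 6, group 2; Bi is in period 6, group 15.
EA tends to increase across a period and decrease down a group, though the pattern is less regular than for IE or radius.
Here both period and group differ, so the two effects have to be weighed against each other.
Cs > Ba: this pair runs against the simple trend — see the exception note.
Bi > Cs: Bi lies to the right of Cs in period 6, so the across-period effect alone puts Bi higher.
C > Bi: period and group pull opposite ways; the down-group shift dominates (122 vs 91 kJ/mol).
F > C: F lies to the right of C in period 2, so the across-period effect alone puts F higher.
Note the exception: Cs has a higher electron affinity than Ba, contrary to the simple trend — adding an electron to Ba (ns²) has to open a new, higher-energy np subshell, which is unfavourable.
For reference (kJ/mol): C 122, F 328, Cs 46, Ba 14, Bi 91.
So from lowest to highest: Ba < Cs < Bi < C < F.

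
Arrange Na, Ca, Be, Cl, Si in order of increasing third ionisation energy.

After 2 electrons have been removed, what remains? Na²⁺ is already 1 electron into the core; Ca²⁺ is the bare [Ar] core; Be²⁺ is the bare [He] core; Cl²⁺ still has 5 valence electrons; Si²⁺ still has 2 valence electrons.
Core electrons are held far more tightly than valence electrons, so Ca, Na and Be top the IE_3 order.
Valence configurations: Cl²⁺ [Ne]3s²3p³, Si²⁺ [Ne]3s².
Approximate IE_3 values (kJ/mol): Na 6910, Ca 4912, Be 14849, Cl 3822, Si 3232.
Hence IE_3: Si < Cl < Ca < Na < Be.

Si < Cl < Ca < Na < Be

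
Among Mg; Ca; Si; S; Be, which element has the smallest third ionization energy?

The third ionization energy removes an electron from the +2 ion. For each element: Mg²⁺ is the bare [Ne] core; Ca²⁺ is the bare [Ar] core; Si²⁺ still has 2 valence electrons; S²⁺ still has 4 valence electrons; Be²⁺ is the bare [He] core.
Breaking into a closed-shell core is much more expensive than removing a leftover valence electron — Ca, Mg and Be have the largest IE_3 here.
Valence configurations: Si²⁺ [Ne]3s², S²⁺ [Ne]3s²3p².
Approximate IE_3 values (kJ/mol): Mg 7733, Ca 4912, Si 3232, S 3357, Be 14849.
Overall IE_3 order: Si < S < Ca < Mg < Be.

Si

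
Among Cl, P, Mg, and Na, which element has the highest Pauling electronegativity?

Na is in period 3, group 1; Mg is in period 3, group 2; P is in period 3, group 15; Cl is in period 3, group 17.
Smaller atoms with higher effective nuclear charge are more electronegative.
All lie in period 3, so electronegativity increases left to right.
The highest Pauling electronegativity among these belongs to Cl.

Cl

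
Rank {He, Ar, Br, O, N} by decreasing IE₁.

He is in period 1, group 18; N is in period 2, group 15; O is in period 2, group 16; Ar is in period 3, group 18; Br is in period 4, group 17.
Removing the outermost electron gets harder across a period and easier down a group.
These span different periods and groups, so the two trends combine.
O > Br: the two effects oppose for this pair; the down-group effect wins (1314 vs 1140 kJ/mol).
N > O: this pair runs against the simple trend — see the exception note.
Ar > N: the two effects oppose for this pair; the across-period effect wins (1521 vs 1402 kJ/mol).
He > Ar: they share group 18; the group trend gives He the larger value.
Note the exception: N has a higher first ionization energy than O, contrary to the simple trend — pairing an electron in O's 2p⁴ costs repulsion energy, so O ionizes more easily than half-filled N (2p³).
Tabulated first ionization energy (kJ/mol): He 2372, N 1402, O 1314, Ar 1521, Br 1140.
So from highest to lowest: He > Ar > N > O > Br.

He > Ar > N > O > Br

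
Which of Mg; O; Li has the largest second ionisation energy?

The second ionization energy removes an electron from the +1 ion. For each element: Mg⁺ still has 1 valence electron; O⁺ still has 5 valence electrons; Li⁺ is the bare [He] core.
Breaking into a closed-shell core is much more expensive than removing a leftover valence electron — Li has the largest IE_2 here.
Valence configurations: Mg⁺ [Ne]3s¹, O⁺ [He]2s²2p³.
The numbers (kJ/mol): Mg 1451, O 3388, Li 7298.
Overall IE_2 order: Mg < O < Li.

Li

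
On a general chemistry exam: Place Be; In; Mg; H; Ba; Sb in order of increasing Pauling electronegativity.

H is in period 1, group 1; Be is in period 2, group 2; Mg is in period 3, group 2; In is in period 5, group 13; Sb is in period 5, group 15; Ba is in period 6, group 2.
EN rises left→right (higher Z_eff, smaller atoms) and falls top→bottom (larger, more shielded atoms).
These span different periods and groups, so the two trends combine.
Mg > Ba: they share group 2; the group trend gives Mg the larger value.
Be > Mg: Be sits above Mg in group 2, so the down-group effect alone puts Be higher.
In > Be: the two effects oppose for this pair; the across-period effect wins (1.78 vs 1.57).
Sb > In: Sb lies to the right of In in period 5, so the across-period effect alone puts Sb higher.
H > Sb: period and group pull opposite ways; the down-group shift dominates (2.20 vs 2.05).
Tabulated electronegativity (Pauling): H 2.20, Be 1.57, Mg 1.31, In 1.78, Sb 2.05, Ba 0.89.
So from lowest to highest: Ba < Mg < Be < In < Sb < H.

Ba, Mg, Be, In, Sb, H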